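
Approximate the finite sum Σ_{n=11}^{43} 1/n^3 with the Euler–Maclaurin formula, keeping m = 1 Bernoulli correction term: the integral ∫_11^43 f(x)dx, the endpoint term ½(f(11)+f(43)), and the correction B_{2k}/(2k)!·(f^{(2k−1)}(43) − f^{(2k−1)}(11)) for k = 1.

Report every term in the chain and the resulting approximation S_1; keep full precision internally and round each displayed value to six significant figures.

S_1 ≈ 0.00426076

Integral: ∫_11^43 1/x^3 dx = 0.00386181.
Endpoint term: (f(11) + f(43))/2 = (0.000751315 + 1.25775e-05)/2 = 0.000381946.
Integral + boundary = 0.00424376.
k=1: B_{2}/(2)! × [f^{(1)}(43) − f^{(1)}(11)] = 1/12 × (-8.77501e-07 − (-0.000204904)) = 1.70022e-05.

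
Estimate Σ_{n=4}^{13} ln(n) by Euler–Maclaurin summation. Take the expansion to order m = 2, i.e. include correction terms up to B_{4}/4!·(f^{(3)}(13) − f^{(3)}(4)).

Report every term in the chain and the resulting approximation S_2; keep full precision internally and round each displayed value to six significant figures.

S_2 ≈ 20.7604

The integral term ∫_4^13 ln(x) dx = 18.7992.
Endpoint term: (f(4) + f(13))/2 = (1.38629 + 2.56495)/2 = 1.97562.
Integral + boundary = 20.7748.
Order-1 term: 1/12 · (0.0769231 − 0.250000) = -0.0144231.
After k=1: 20.7604.
Order-2 term: −1/720 · (0.000910332 − 0.0312500) = 4.21384e-05.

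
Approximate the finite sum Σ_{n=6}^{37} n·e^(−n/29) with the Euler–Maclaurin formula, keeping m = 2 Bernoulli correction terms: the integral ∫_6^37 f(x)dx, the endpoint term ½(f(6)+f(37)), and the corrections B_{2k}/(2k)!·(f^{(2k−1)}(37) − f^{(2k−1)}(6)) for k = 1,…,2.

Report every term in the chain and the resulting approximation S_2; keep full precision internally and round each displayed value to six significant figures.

S_2 ≈ 298.474

Integral: ∫_6^37 x·e^(−x/29) dx = 290.930.
Boundary: ½(f(6) + f(37)) = ½(4.87862 + 10.3300) = 7.60433.
Integral + boundary = 298.535.
k=1: B_{2}/(2)! × [f^{(1)}(37) − f^{(1)}(6)] = 1/12 × (-0.0770180 − 0.644875) = -0.0601578.
Partial sum through k=1: 298.474.
k=2: B_{4}/(4)! × [f^{(3)}(37) − f^{(3)}(6)] = −1/720 × (0.000572369 − 0.00270046) = 2.95568e-06.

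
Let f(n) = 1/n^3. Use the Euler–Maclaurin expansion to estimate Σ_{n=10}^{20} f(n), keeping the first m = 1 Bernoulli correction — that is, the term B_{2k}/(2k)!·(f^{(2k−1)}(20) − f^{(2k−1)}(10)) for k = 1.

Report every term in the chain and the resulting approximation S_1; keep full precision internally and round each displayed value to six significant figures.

The integral term ∫_10^20 1/x^3 dx = 0.00375000.
Endpoint term: (f(10) + f(20))/2 = (0.00100000 + 0.000125000)/2 = 0.000562500.
So far: 0.00431250.
k=1: B_{2}/(2)! × [f^{(1)}(20) − f^{(1)}(10)] = 1/12 × (-1.87500e-05 − (-0.000300000)) = 2.34375e-05.

S_1 ≈ 0.00433594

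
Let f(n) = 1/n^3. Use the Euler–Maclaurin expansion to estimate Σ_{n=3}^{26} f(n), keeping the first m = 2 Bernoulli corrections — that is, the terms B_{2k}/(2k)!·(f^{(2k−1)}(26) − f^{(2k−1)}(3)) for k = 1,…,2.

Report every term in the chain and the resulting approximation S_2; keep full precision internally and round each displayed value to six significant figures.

Integral: ∫_3^26 1/x^3 dx = 0.0548159.
½[f(3) + f(26)] = ½[0.0370370 + 5.68958e-05] = 0.0185470.
Integral + boundary = 0.0733629.
k=1: B_{2}/(2)! × [f^{(1)}(26) − f^{(1)}(3)] = 1/12 × (-6.56490e-06 − (-0.0370370)) = 0.00308587.
After k=1: 0.0764487.
k=2: B_{4}/(4)! × [f^{(3)}(26) − f^{(3)}(3)] = −1/720 × (-1.94228e-07 − (-0.0823045)) = -0.000114312.

S_2 ≈ 0.0763344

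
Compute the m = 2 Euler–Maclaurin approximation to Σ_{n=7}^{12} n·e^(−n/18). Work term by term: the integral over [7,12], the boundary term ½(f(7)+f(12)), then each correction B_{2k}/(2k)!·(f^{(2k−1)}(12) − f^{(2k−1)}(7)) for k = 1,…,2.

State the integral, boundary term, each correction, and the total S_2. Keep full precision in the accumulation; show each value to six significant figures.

S_2 ≈ 33.2016

∫_7^12 x·e^(−x/18) dx evaluates to 27.7691.
½[f(7) + f(12)] = ½[4.74467 + 6.16101] = 5.45284.
Integral + boundary = 33.2219.
Correction k=1: B_{2}/2! · (f^{(1)}(12) − f^{(1)}(7)) = 1/12 · (0.171139 − 0.414217) = -0.0202565.
Running total after k=1: 33.2016.
Correction k=2: B_{4}/4! · (f^{(3)}(12) − f^{(3)}(7)) = −1/720 · (0.00369745 − 0.00546246) = 2.45140e-06.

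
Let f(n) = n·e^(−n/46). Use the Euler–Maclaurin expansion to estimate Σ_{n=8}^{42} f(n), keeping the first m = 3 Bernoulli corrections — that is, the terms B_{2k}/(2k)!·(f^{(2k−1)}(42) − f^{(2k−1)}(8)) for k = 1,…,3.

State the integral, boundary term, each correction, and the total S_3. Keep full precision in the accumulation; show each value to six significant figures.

S_3 ≈ 474.746

Integral: ∫_8^42 x·e^(−x/46) dx = 463.013.
Boundary: ½(f(8) + f(42)) = ½(6.72296 + 16.8546) = 11.7888.
So far: 474.801.
k=1: B_{2}/(2)! × [f^{(1)}(42) − f^{(1)}(8)] = 1/12 × (0.0348957 − 0.694219) = -0.0549436.
Partial sum through k=1: 474.746.
k=2: B_{4}/(4)! × [f^{(3)}(42) − f^{(3)}(8)] = −1/720 × (0.000395793 − 0.00112238) = 1.00915e-06.
Partial sum through k=2: 474.746.
k=3: B_{6}/(6)! × [f^{(5)}(42) − f^{(5)}(8)] = 1/30240 × (3.66302e-07 − 9.05804e-07) = -1.78407e-11.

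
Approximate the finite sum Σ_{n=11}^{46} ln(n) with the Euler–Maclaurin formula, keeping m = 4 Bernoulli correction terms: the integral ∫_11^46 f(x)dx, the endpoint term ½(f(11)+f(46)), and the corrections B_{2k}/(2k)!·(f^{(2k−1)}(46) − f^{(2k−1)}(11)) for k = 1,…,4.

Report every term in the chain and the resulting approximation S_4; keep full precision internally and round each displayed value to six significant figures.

S_4 ≈ 117.848

∫_11^46 ln(x) dx evaluates to 114.741.
Boundary: ½(f(11) + f(46)) = ½(2.39790 + 3.82864) = 3.11327.
Running total after boundary: 117.854.
k=1: B_{2}/(2)! × [f^{(1)}(46) − f^{(1)}(11)] = 1/12 × (0.0217391 − 0.0909091) = -0.00576416.
Partial sum through k=1: 117.848.
k=2: B_{4}/(4)! × [f^{(3)}(46) − f^{(3)}(11)] = −1/720 × (2.05474e-05 − 0.00150263) = 2.05845e-06.
Partial sum through k=2: 117.848.
k=3: B_{6}/(6)! × [f^{(5)}(46) − f^{(5)}(11)] = 1/30240 × (1.16526e-07 − 0.000149021) = -4.92409e-09.
Partial sum through k=3: 117.848.
k=4: B_{8}/(8)! × [f^{(7)}(46) − f^{(7)}(11)] = −1/1209600 × (1.65207e-09 − 3.69474e-05) = 3.05438e-11.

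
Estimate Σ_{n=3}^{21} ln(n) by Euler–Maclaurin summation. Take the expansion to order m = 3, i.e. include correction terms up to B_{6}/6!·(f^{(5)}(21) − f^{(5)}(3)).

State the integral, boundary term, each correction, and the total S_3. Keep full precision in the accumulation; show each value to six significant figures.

S_3 ≈ 44.6870

The integral term ∫_3^21 ln(x) dx = 42.6391.
½[f(3) + f(21)] = ½[1.09861 + 3.04452] = 2.07157.
So far: 44.7107.
k=1: B_{2}/(2)! × [f^{(1)}(21) − f^{(1)}(3)] = 1/12 × (0.0476190 − 0.333333) = -0.0238095.
After k=1: 44.6869.
k=2: B_{4}/(4)! × [f^{(3)}(21) − f^{(3)}(3)] = −1/720 × (0.000215959 − 0.0740741) = 0.000102581.
After k=2: 44.6870.
k=3: B_{6}/(6)! × [f^{(5)}(21) − f^{(5)}(3)] = 1/30240 × (5.87645e-06 − 0.0987654) = -3.26586e-06.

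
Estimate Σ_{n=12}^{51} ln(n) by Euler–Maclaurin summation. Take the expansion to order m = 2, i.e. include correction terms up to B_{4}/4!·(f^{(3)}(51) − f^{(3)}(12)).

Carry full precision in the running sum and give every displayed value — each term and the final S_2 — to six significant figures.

S_2 ≈ 134.907

Integral: ∫_12^51 ln(x) dx = 131.704.
½[f(12) + f(51)] = ½[2.48491 + 3.93183] = 3.20837.
So far: 134.913.
Correction k=1: B_{2}/2! · (f^{(1)}(51) − f^{(1)}(12)) = 1/12 · (0.0196078 − 0.0833333) = -0.00531046.
After k=1: 134.907.
Correction k=2: B_{4}/4! · (f^{(3)}(51) − f^{(3)}(12)) = −1/720 · (1.50772e-05 − 0.00115741) = 1.58657e-06.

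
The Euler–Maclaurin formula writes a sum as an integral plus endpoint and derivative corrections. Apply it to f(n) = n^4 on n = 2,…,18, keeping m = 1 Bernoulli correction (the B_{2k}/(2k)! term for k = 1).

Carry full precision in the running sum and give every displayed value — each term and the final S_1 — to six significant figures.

S_1 ≈ 432345

∫_2^18 x^4 dx evaluates to 377907.
½[f(2) + f(18)] = ½[16.0000 + 104976] = 52496.0.
Running total after boundary: 430403.
k=1: B_{2}/(2)! × [f^{(1)}(18) − f^{(1)}(2)] = 1/12 × (23328.0 − 32.0000) = 1941.33.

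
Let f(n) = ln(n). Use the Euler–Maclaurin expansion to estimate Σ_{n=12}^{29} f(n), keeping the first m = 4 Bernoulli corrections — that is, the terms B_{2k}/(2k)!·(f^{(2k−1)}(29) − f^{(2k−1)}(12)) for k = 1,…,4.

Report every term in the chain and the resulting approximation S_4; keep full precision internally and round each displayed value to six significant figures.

S_4 ≈ 53.7547

Integral: ∫_12^29 ln(x) dx = 50.8327.
Endpoint term: (f(12) + f(29))/2 = (2.48491 + 3.36730)/2 = 2.92610.
Running total after boundary: 53.7588.
k=1: B_{2}/(2)! × [f^{(1)}(29) − f^{(1)}(12)] = 1/12 × (0.0344828 − 0.0833333) = -0.00407088.
Running total after k=1: 53.7547.
k=2: B_{4}/(4)! × [f^{(3)}(29) − f^{(3)}(12)] = −1/720 × (8.20042e-05 − 0.00115741) = 1.49362e-06.
Running total after k=2: 53.7547.
k=3: B_{6}/(6)! × [f^{(5)}(29) − f^{(5)}(12)] = 1/30240 × (1.17010e-06 − 9.64506e-05) = -3.15081e-09.
Running total after k=3: 53.7547.
k=4: B_{8}/(8)! × [f^{(7)}(29) − f^{(7)}(12)] = −1/1209600 × (4.17394e-08 − 2.00939e-05) = 1.65775e-11.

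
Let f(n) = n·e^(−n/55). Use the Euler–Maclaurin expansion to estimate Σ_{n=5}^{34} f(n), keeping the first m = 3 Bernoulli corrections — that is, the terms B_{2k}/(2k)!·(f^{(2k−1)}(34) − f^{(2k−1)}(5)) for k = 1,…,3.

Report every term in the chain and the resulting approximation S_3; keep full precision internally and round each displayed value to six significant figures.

The integral term ∫_5^34 x·e^(−x/55) dx = 375.202.
Endpoint term: (f(5) + f(34))/2 = (4.56550 + 18.3234)/2 = 11.4444.
So far: 386.647.
Order-1 term: 1/12 · (0.205771 − 0.830092) = -0.0520267.
Partial sum through k=1: 386.595.
Order-2 term: −1/720 · (0.000424336 − 0.000878113) = 6.30246e-07.
Partial sum through k=2: 386.595.
Order-3 term: 1/30240 · (2.58066e-07 − 4.89857e-07) = -7.66504e-12.

S_3 ≈ 386.595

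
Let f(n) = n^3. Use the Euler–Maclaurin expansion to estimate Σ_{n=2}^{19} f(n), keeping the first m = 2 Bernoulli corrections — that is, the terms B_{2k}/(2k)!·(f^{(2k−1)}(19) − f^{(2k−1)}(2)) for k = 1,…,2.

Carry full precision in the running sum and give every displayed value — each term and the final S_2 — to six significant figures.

Integral: ∫_2^19 x^3 dx = 32576.2.
½[f(2) + f(19)] = ½[8.00000 + 6859.00] = 3433.50.
So far: 36009.8.
Correction k=1: B_{2}/2! · (f^{(1)}(19) − f^{(1)}(2)) = 1/12 · (1083.00 − 12.0000) = 89.2500.
After k=1: 36099.0.
Correction k=2: B_{4}/4! · (f^{(3)}(19) − f^{(3)}(2)) = −1/720 · (6.00000 − 6.00000) = 0.00000.

S_2 ≈ 36099.0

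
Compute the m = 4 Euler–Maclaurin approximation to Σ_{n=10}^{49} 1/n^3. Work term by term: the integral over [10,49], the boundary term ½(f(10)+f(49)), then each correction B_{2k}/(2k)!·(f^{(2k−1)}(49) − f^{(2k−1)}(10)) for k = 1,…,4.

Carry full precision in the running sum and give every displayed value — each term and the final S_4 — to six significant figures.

S_4 ≈ 0.00532088

The integral term ∫_10^49 1/x^3 dx = 0.00479175.
Boundary: ½(f(10) + f(49)) = ½(0.00100000 + 8.49986e-06) = 0.000504250.
So far: 0.00529600.
k=1: B_{2}/(2)! × [f^{(1)}(49) − f^{(1)}(10)] = 1/12 × (-5.20400e-07 − (-0.000300000)) = 2.49566e-05.
Running total after k=1: 0.00532096.
k=2: B_{4}/(4)! × [f^{(3)}(49) − f^{(3)}(10)] = −1/720 × (-4.33486e-09 − (-6.00000e-05)) = -8.33273e-08.
Running total after k=2: 0.00532088.
k=3: B_{6}/(6)! × [f^{(5)}(49) − f^{(5)}(10)] = 1/30240 × (-7.58284e-11 − (-2.52000e-05)) = 8.33331e-10.
Running total after k=3: 0.00532088.
k=4: B_{8}/(8)! × [f^{(7)}(49) − f^{(7)}(10)] = −1/1209600 × (-2.27390e-12 − (-1.81440e-05)) = -1.50000e-11.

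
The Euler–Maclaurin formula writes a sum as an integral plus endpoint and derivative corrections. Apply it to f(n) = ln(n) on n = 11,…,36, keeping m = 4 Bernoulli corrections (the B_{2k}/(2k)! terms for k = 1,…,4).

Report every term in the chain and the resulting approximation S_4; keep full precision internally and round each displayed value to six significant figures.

S_4 ≈ 80.6153

The integral term ∫_11^36 ln(x) dx = 77.6298.
Boundary: ½(f(11) + f(36)) = ½(2.39790 + 3.58352) = 2.99071.
So far: 80.6205.
k=1: B_{2}/(2)! × [f^{(1)}(36) − f^{(1)}(11)] = 1/12 × (0.0277778 − 0.0909091) = -0.00526094.
After k=1: 80.6153.
k=2: B_{4}/(4)! × [f^{(3)}(36) − f^{(3)}(11)] = −1/720 × (4.28669e-05 − 0.00150263) = 2.02745e-06.
After k=2: 80.6153.
k=3: B_{6}/(6)! × [f^{(5)}(36) − f^{(5)}(11)] = 1/30240 × (3.96916e-07 − 0.000149021) = -4.91482e-09.
After k=3: 80.6153.
k=4: B_{8}/(8)! × [f^{(7)}(36) − f^{(7)}(11)] = −1/1209600 × (9.18787e-09 − 3.69474e-05) = 3.05375e-11.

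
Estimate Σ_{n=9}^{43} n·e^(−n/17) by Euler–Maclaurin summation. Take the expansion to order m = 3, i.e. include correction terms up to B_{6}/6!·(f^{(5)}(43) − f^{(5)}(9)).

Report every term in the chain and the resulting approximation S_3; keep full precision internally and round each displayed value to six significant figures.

∫_9^43 x·e^(−x/17) dx evaluates to 179.016.
½[f(9) + f(43)] = ½[5.30056 + 3.42735] = 4.36396.
So far: 183.380.
Order-1 term: 1/12 · (-0.121903 − 0.277154) = -0.0332547.
After k=1: 183.347.
Order-2 term: −1/720 · (0.000129788 − 0.00503480) = 6.81251e-06.
After k=2: 183.347.
Order-3 term: 1/30240 · (2.35774e-06 − 3.15245e-05) = -9.64510e-10.

S_3 ≈ 183.347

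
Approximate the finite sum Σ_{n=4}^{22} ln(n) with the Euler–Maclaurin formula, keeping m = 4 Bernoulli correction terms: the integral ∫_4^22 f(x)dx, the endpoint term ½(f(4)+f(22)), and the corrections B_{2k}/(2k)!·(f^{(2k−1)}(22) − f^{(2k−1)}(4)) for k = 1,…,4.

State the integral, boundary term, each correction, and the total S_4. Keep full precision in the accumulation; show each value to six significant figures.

S_4 ≈ 46.6794

The integral term ∫_4^22 ln(x) dx = 44.4578.
Endpoint term: (f(4) + f(22))/2 = (1.38629 + 3.09104)/2 = 2.23867.
Running total after boundary: 46.6964.
Order-1 term: 1/12 · (0.0454545 − 0.250000) = -0.0170455.
After k=1: 46.6794.
Order-2 term: −1/720 · (0.000187829 − 0.0312500) = 4.31419e-05.
After k=2: 46.6794.
Order-3 term: 1/30240 · (4.65691e-06 − 0.0234375) = -7.74896e-07.
After k=3: 46.6794.
Order-4 term: −1/1209600 · (2.88651e-07 − 0.0439453) = 3.63302e-08.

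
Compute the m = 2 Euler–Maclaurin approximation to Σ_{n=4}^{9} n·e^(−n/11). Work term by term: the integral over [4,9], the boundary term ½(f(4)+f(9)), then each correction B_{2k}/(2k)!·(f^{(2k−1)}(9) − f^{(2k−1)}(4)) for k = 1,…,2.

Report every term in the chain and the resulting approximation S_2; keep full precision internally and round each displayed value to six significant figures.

The integral term ∫_4^9 x·e^(−x/11) dx = 17.6275.
Boundary: ½(f(4) + f(9)) = ½(2.78058 + 3.97110) = 3.37584.
Running total after boundary: 21.0033.
k=1: B_{2}/(2)! × [f^{(1)}(9) − f^{(1)}(4)] = 1/12 × (0.0802242 − 0.442364) = -0.0301783.
Running total after k=1: 20.9731.
k=2: B_{4}/(4)! × [f^{(3)}(9) − f^{(3)}(4)] = −1/720 × (0.00795612 − 0.0151459) = 9.98579e-06.

S_2 ≈ 20.9731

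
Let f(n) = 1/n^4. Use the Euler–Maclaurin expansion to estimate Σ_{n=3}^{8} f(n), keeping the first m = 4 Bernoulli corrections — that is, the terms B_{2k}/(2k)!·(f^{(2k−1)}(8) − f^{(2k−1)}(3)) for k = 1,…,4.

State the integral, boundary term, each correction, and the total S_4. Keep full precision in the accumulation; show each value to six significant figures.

The integral term ∫_3^8 1/x^4 dx = 0.0116946.
½[f(3) + f(8)] = ½[0.0123457 + 0.000244141] = 0.00629491.
Integral + boundary = 0.0179895.
Order-1 term: 1/12 · (-0.000122070 − (-0.0164609)) = 0.00136157.
Partial sum through k=1: 0.0193511.
Order-2 term: −1/720 · (-5.72205e-05 − (-0.0548697)) = -7.61284e-05.
Partial sum through k=2: 0.0192750.
Order-3 term: 1/30240 · (-5.00679e-05 − (-0.341411)) = 1.12884e-05.
Partial sum through k=3: 0.0192863.
Order-4 term: −1/1209600 · (-7.04080e-05 − (-3.41411)) = -2.82246e-06.

S_4 ≈ 0.0192835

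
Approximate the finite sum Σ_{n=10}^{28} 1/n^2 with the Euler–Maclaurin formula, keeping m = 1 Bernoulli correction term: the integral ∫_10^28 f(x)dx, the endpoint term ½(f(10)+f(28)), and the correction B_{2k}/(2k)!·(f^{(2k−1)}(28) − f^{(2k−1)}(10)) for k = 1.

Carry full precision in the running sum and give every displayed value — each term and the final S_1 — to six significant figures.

S_1 ≈ 0.0700825

The integral term ∫_10^28 1/x^2 dx = 0.0642857.
Endpoint term: (f(10) + f(28))/2 = (0.0100000 + 0.00127551)/2 = 0.00563776.
Running total after boundary: 0.0699235.
Correction k=1: B_{2}/2! · (f^{(1)}(28) − f^{(1)}(10)) = 1/12 · (-9.11079e-05 − (-0.00200000)) = 0.000159074.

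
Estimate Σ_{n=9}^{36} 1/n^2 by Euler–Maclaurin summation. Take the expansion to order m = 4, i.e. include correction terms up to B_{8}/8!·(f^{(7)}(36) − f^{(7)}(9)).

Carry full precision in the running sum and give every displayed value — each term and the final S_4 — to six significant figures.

S_4 ≈ 0.0901165

∫_9^36 1/x^2 dx evaluates to 0.0833333.
Boundary: ½(f(9) + f(36)) = ½(0.0123457 + 0.000771605) = 0.00655864.
So far: 0.0898920.
Correction k=1: B_{2}/2! · (f^{(1)}(36) − f^{(1)}(9)) = 1/12 · (-4.28669e-05 − (-0.00274348)) = 0.000225051.
Running total after k=1: 0.0901170.
Correction k=2: B_{4}/4! · (f^{(3)}(36) − f^{(3)}(9)) = −1/720 · (-3.96916e-07 − (-0.000406442)) = -5.63952e-07.
Running total after k=2: 0.0901165.
Correction k=3: B_{6}/6! · (f^{(5)}(36) − f^{(5)}(9)) = 1/30240 · (-9.18787e-09 − (-0.000150534)) = 4.97768e-09.
Running total after k=3: 0.0901165.
Correction k=4: B_{8}/8! · (f^{(7)}(36) − f^{(7)}(9)) = −1/1209600 · (-3.97007e-10 − (-0.000104073)) = -8.60388e-11.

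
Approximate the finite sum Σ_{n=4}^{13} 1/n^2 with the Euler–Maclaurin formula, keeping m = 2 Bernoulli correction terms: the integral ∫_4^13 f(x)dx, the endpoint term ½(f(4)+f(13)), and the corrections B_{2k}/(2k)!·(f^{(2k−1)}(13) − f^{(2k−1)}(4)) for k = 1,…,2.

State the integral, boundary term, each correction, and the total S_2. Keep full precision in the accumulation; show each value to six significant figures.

S_2 ≈ 0.209781

Integral: ∫_4^13 1/x^2 dx = 0.173077.
Boundary: ½(f(4) + f(13)) = ½(0.0625000 + 0.00591716) = 0.0342086.
Integral + boundary = 0.207286.
k=1: B_{2}/(2)! × [f^{(1)}(13) − f^{(1)}(4)] = 1/12 × (-0.000910332 − (-0.0312500)) = 0.00252831.
After k=1: 0.209814.
k=2: B_{4}/(4)! × [f^{(3)}(13) − f^{(3)}(4)] = −1/720 × (-6.46390e-05 − (-0.0234375)) = -3.24623e-05.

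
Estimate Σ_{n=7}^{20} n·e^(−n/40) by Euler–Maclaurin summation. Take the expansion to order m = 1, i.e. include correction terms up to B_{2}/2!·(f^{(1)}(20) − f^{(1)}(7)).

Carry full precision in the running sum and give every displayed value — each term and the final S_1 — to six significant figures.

∫_7^20 x·e^(−x/40) dx evaluates to 122.506.
Endpoint term: (f(7) + f(20))/2 = (5.87620 + 12.1306)/2 = 9.00341.
Running total after boundary: 131.509.
Correction k=1: B_{2}/2! · (f^{(1)}(20) − f^{(1)}(7)) = 1/12 · (0.303265 − 0.692552) = -0.0324406.

S_1 ≈ 131.477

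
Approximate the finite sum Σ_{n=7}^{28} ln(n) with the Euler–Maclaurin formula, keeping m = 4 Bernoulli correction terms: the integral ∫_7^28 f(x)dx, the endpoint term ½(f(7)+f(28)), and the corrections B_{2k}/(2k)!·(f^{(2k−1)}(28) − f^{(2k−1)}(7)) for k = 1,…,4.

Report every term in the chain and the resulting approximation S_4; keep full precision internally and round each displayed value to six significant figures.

Integral: ∫_7^28 ln(x) dx = 58.6804.
Endpoint term: (f(7) + f(28))/2 = (1.94591 + 3.33220)/2 = 2.63906.
Running total after boundary: 61.3194.
Order-1 term: 1/12 · (0.0357143 − 0.142857) = -0.00892857.
Running total after k=1: 61.3105.
Order-2 term: −1/720 · (9.11079e-05 − 0.00583090) = 7.97194e-06.
Running total after k=2: 61.3105.
Order-3 term: 1/30240 · (1.39451e-06 − 0.00142798) = -4.71753e-08.
Running total after k=3: 61.3105.
Order-4 term: −1/1209600 · (5.33613e-08 − 0.000874271) = 7.22733e-10.

S_4 ≈ 61.3105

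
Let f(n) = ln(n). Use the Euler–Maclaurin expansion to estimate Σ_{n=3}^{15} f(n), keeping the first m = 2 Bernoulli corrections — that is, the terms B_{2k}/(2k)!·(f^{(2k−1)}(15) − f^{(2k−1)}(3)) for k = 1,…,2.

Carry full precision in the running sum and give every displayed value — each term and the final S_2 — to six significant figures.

S_2 ≈ 27.2061

∫_3^15 ln(x) dx evaluates to 25.3249.
Endpoint term: (f(3) + f(15))/2 = (1.09861 + 2.70805)/2 = 1.90333.
Integral + boundary = 27.2282.
k=1: B_{2}/(2)! × [f^{(1)}(15) − f^{(1)}(3)] = 1/12 × (0.0666667 − 0.333333) = -0.0222222.
Running total after k=1: 27.2060.
k=2: B_{4}/(4)! × [f^{(3)}(15) − f^{(3)}(3)] = −1/720 × (0.000592593 − 0.0740741) = 0.000102058.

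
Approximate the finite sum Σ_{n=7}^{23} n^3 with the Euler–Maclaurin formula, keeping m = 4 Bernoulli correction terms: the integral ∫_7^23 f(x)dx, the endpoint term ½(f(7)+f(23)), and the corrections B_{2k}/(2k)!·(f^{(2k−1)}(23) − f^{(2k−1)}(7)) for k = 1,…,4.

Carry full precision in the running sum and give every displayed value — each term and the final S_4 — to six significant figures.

∫_7^23 x^3 dx evaluates to 69360.0.
½[f(7) + f(23)] = ½[343.000 + 12167.0] = 6255.00.
So far: 75615.0.
Correction k=1: B_{2}/2! · (f^{(1)}(23) − f^{(1)}(7)) = 1/12 · (1587.00 − 147.000) = 120.000.
Partial sum through k=1: 75735.0.
Correction k=2: B_{4}/4! · (f^{(3)}(23) − f^{(3)}(7)) = −1/720 · (6.00000 − 6.00000) = 0.00000.
Partial sum through k=2: 75735.0.
Correction k=3: B_{6}/6! · (f^{(5)}(23) − f^{(5)}(7)) = 1/30240 · (0.00000 − 0.00000) = 0.00000.
Partial sum through k=3: 75735.0.
Correction k=4: B_{8}/8! · (f^{(7)}(23) − f^{(7)}(7)) = −1/1209600 · (0.00000 − 0.00000) = 0.00000.

S_4 ≈ 75735.0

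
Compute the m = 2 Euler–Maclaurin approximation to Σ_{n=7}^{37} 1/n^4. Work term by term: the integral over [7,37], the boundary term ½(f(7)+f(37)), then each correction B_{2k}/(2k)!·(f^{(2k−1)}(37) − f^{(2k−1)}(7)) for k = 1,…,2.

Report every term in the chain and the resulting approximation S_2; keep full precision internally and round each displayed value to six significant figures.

S_2 ≈ 0.00119338

∫_7^37 1/x^4 dx evaluates to 0.000965237.
Endpoint term: (f(7) + f(37))/2 = (0.000416493 + 5.33572e-07)/2 = 0.000208513.
So far: 0.00117375.
Correction k=1: B_{2}/2! · (f^{(1)}(37) − f^{(1)}(7)) = 1/12 · (-5.76835e-08 − (-0.000237996)) = 1.98282e-05.
Running total after k=1: 0.00119358.
Correction k=2: B_{4}/4! · (f^{(3)}(37) − f^{(3)}(7)) = −1/720 · (-1.26406e-09 − (-0.000145712)) = -2.02376e-07.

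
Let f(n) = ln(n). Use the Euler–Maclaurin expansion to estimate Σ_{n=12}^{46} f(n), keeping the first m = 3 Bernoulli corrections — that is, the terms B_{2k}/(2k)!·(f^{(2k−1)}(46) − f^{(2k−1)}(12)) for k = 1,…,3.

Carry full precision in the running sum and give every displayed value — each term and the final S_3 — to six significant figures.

S_3 ≈ 115.450

Integral: ∫_12^46 ln(x) dx = 112.299.
Endpoint term: (f(12) + f(46))/2 = (2.48491 + 3.82864)/2 = 3.15677.
Integral + boundary = 115.455.
k=1: B_{2}/(2)! × [f^{(1)}(46) − f^{(1)}(12)] = 1/12 × (0.0217391 − 0.0833333) = -0.00513285.
Partial sum through k=1: 115.450.
k=2: B_{4}/(4)! × [f^{(3)}(46) − f^{(3)}(12)] = −1/720 × (2.05474e-05 − 0.00115741) = 1.57897e-06.
Partial sum through k=2: 115.450.
k=3: B_{6}/(6)! × [f^{(5)}(46) − f^{(5)}(12)] = 1/30240 × (1.16526e-07 − 9.64506e-05) = -3.18565e-09.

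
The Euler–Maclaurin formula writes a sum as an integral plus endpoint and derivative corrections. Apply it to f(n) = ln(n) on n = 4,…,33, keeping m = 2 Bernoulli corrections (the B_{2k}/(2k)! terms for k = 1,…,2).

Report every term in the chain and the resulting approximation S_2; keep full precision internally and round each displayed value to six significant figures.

S_2 ≈ 83.2627

∫_4^33 ln(x) dx evaluates to 80.8396.
Boundary: ½(f(4) + f(33)) = ½(1.38629 + 3.49651) = 2.44140.
Running total after boundary: 83.2810.
k=1: B_{2}/(2)! × [f^{(1)}(33) − f^{(1)}(4)] = 1/12 × (0.0303030 − 0.250000) = -0.0183081.
Running total after k=1: 83.2627.
k=2: B_{4}/(4)! × [f^{(3)}(33) − f^{(3)}(4)] = −1/720 × (5.56529e-05 − 0.0312500) = 4.33255e-05.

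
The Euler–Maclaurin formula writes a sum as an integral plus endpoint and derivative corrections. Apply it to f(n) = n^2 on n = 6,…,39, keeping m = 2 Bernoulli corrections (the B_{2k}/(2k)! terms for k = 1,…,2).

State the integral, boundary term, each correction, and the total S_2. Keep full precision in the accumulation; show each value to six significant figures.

S_2 ≈ 20485.0

∫_6^39 x^2 dx evaluates to 19701.0.
Boundary: ½(f(6) + f(39)) = ½(36.0000 + 1521.00) = 778.500.
Integral + boundary = 20479.5.
Correction k=1: B_{2}/2! · (f^{(1)}(39) − f^{(1)}(6)) = 1/12 · (78.0000 − 12.0000) = 5.50000.
After k=1: 20485.0.
Correction k=2: B_{4}/4! · (f^{(3)}(39) − f^{(3)}(6)) = −1/720 · (0.00000 − 0.00000) = 0.00000.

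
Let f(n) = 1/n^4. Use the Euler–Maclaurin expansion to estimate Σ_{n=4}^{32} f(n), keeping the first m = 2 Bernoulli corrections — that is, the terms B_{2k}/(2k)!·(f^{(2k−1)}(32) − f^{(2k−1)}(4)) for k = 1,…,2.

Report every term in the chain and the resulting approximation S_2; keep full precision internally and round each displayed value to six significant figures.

The integral term ∫_4^32 1/x^4 dx = 0.00519816.
Endpoint term: (f(4) + f(32))/2 = (0.00390625 + 9.53674e-07)/2 = 0.00195360.
Running total after boundary: 0.00715176.
Correction k=1: B_{2}/2! · (f^{(1)}(32) − f^{(1)}(4)) = 1/12 · (-1.19209e-07 − (-0.00390625)) = 0.000325511.
After k=1: 0.00747727.
Correction k=2: B_{4}/4! · (f^{(3)}(32) − f^{(3)}(4)) = −1/720 · (-3.49246e-09 − (-0.00732422)) = -1.01725e-05.

S_2 ≈ 0.00746710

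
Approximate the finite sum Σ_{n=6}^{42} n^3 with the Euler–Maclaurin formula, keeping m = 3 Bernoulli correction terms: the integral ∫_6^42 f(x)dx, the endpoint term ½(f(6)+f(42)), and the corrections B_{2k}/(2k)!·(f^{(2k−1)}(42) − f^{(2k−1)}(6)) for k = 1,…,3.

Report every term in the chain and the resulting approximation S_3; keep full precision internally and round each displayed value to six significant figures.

Integral: ∫_6^42 x^3 dx = 777600.
Boundary: ½(f(6) + f(42)) = ½(216.000 + 74088.0) = 37152.0.
So far: 814752.
Order-1 term: 1/12 · (5292.00 − 108.000) = 432.000.
Running total after k=1: 815184.
Order-2 term: −1/720 · (6.00000 − 6.00000) = 0.00000.
Running total after k=2: 815184.
Order-3 term: 1/30240 · (0.00000 − 0.00000) = 0.00000.

S_3 ≈ 815184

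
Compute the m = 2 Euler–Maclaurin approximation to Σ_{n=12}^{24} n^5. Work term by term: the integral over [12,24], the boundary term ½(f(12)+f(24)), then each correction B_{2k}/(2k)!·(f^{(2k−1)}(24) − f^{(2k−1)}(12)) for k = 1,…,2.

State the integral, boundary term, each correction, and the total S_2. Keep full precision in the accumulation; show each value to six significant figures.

S_2 ≈ 3.55881e+07

Integral: ∫_12^24 x^5 dx = 3.13528e+07.
½[f(12) + f(24)] = ½[248832 + 7.96262e+06] = 4.10573e+06.
Integral + boundary = 3.54586e+07.
Order-1 term: 1/12 · (1.65888e+06 − 103680) = 129600.
Partial sum through k=1: 3.55882e+07.
Order-2 term: −1/720 · (34560.0 − 8640.00) = -36.0000.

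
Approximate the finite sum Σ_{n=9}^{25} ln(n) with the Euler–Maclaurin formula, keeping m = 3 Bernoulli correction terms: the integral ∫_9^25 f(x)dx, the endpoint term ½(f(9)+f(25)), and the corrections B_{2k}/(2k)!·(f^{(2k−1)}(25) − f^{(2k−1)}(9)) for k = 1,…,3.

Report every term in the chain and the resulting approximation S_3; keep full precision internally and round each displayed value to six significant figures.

Integral: ∫_9^25 ln(x) dx = 44.6969.
Boundary: ½(f(9) + f(25)) = ½(2.19722 + 3.21888) = 2.70805.
So far: 47.4049.
Correction k=1: B_{2}/2! · (f^{(1)}(25) − f^{(1)}(9)) = 1/12 · (0.0400000 − 0.111111) = -0.00592593.
Running total after k=1: 47.3990.
Correction k=2: B_{4}/4! · (f^{(3)}(25) − f^{(3)}(9)) = −1/720 · (0.000128000 − 0.00274348) = 3.63262e-06.
Running total after k=2: 47.3990.
Correction k=3: B_{6}/6! · (f^{(5)}(25) − f^{(5)}(9)) = 1/30240 · (2.45760e-06 − 0.000406442) = -1.33593e-08.

S_3 ≈ 47.3990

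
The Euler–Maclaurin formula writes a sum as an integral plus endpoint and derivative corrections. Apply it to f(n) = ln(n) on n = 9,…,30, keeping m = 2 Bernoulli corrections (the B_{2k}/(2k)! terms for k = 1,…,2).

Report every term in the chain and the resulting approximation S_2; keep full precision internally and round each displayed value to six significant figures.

S_2 ≈ 64.0536

Integral: ∫_9^30 ln(x) dx = 61.2609.
Boundary: ½(f(9) + f(30)) = ½(2.19722 + 3.40120) = 2.79921.
So far: 64.0601.
Correction k=1: B_{2}/2! · (f^{(1)}(30) − f^{(1)}(9)) = 1/12 · (0.0333333 − 0.111111) = -0.00648148.
Partial sum through k=1: 64.0536.
Correction k=2: B_{4}/4! · (f^{(3)}(30) − f^{(3)}(9)) = −1/720 · (7.40741e-05 − 0.00274348) = 3.70751e-06.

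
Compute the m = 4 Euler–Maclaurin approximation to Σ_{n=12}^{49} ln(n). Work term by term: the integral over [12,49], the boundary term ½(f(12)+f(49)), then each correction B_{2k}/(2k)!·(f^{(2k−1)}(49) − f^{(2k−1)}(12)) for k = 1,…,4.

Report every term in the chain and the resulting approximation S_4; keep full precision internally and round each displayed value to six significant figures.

S_4 ≈ 127.063

∫_12^49 ln(x) dx evaluates to 123.880.
Endpoint term: (f(12) + f(49))/2 = (2.48491 + 3.89182)/2 = 3.18836.
Integral + boundary = 127.069.
Order-1 term: 1/12 · (0.0204082 − 0.0833333) = -0.00524376.
After k=1: 127.063.
Order-2 term: −1/720 · (1.69997e-05 − 0.00115741) = 1.58390e-06.
After k=2: 127.063.
Order-3 term: 1/30240 · (8.49632e-08 − 9.64506e-05) = -3.18669e-09.
After k=3: 127.063.
Order-4 term: −1/1209600 · (1.06160e-09 − 2.00939e-05) = 1.66111e-11.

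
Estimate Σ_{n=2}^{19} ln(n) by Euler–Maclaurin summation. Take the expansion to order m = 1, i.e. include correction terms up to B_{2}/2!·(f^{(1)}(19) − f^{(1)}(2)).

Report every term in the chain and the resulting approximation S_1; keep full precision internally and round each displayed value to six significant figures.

∫_2^19 ln(x) dx evaluates to 37.5580.
Endpoint term: (f(2) + f(19))/2 = (0.693147 + 2.94444)/2 = 1.81879.
Integral + boundary = 39.3768.
k=1: B_{2}/(2)! × [f^{(1)}(19) − f^{(1)}(2)] = 1/12 × (0.0526316 − 0.500000) = -0.0372807.

S_1 ≈ 39.3396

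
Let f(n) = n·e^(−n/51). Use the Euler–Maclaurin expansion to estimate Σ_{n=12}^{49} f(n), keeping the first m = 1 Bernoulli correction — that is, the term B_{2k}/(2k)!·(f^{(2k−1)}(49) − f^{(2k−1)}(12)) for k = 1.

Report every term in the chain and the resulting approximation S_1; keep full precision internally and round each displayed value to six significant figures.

Integral: ∫_12^49 x·e^(−x/51) dx = 588.134.
½[f(12) + f(49)] = ½[9.48406 + 18.7470] = 14.1156.
Integral + boundary = 602.250.
Correction k=1: B_{2}/2! · (f^{(1)}(49) − f^{(1)}(12)) = 1/12 · (0.0150036 − 0.604376) = -0.0491144.

S_1 ≈ 602.201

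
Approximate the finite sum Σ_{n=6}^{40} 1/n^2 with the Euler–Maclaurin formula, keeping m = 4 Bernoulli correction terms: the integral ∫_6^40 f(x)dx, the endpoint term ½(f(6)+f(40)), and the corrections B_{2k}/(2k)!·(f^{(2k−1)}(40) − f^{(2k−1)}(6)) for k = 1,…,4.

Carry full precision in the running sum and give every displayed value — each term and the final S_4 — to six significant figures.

S_4 ≈ 0.156633

Integral: ∫_6^40 1/x^2 dx = 0.141667.
½[f(6) + f(40)] = ½[0.0277778 + 0.000625000] = 0.0142014.
Running total after boundary: 0.155868.
Order-1 term: 1/12 · (-3.12500e-05 − (-0.00925926)) = 0.000769001.
After k=1: 0.156637.
Order-2 term: −1/720 · (-2.34375e-07 − (-0.00308642)) = -4.28637e-06.
After k=2: 0.156633.
Order-3 term: 1/30240 · (-4.39453e-09 − (-0.00257202)) = 8.50533e-08.
After k=3: 0.156633.
Order-4 term: −1/1209600 · (-1.53809e-10 − (-0.00400091)) = -3.30763e-09.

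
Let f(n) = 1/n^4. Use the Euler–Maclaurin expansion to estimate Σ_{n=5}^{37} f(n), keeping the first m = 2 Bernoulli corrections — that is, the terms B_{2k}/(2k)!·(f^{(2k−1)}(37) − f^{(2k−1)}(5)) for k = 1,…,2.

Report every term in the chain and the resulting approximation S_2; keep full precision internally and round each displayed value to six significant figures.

S_2 ≈ 0.00356488

∫_5^37 1/x^4 dx evaluates to 0.00266009.
½[f(5) + f(37)] = ½[0.00160000 + 5.33572e-07] = 0.000800267.
So far: 0.00346035.
Order-1 term: 1/12 · (-5.76835e-08 − (-0.00128000)) = 0.000106662.
After k=1: 0.00356701.
Order-2 term: −1/720 · (-1.26406e-09 − (-0.00153600)) = -2.13333e-06.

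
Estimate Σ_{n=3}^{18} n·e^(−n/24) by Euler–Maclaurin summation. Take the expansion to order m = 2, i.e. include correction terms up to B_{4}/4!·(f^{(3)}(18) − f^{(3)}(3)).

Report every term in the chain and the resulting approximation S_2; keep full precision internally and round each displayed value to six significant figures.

Integral: ∫_3^18 x·e^(−x/24) dx = 95.7125.
Endpoint term: (f(3) + f(18))/2 = (2.64749 + 8.50260)/2 = 5.57504.
Integral + boundary = 101.288.
Order-1 term: 1/12 · (0.118092 − 0.772185) = -0.0545078.
Partial sum through k=1: 101.233.
Order-2 term: −1/720 · (0.00184518 − 0.00440482) = 3.55506e-06.

S_2 ≈ 101.233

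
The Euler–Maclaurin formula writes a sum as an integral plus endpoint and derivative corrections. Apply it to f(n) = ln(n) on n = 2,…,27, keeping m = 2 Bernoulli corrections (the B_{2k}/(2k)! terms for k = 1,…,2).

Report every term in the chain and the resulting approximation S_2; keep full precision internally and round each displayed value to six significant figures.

Integral: ∫_2^27 ln(x) dx = 62.6013.
½[f(2) + f(27)] = ½[0.693147 + 3.29584] = 1.99449.
Integral + boundary = 64.5958.
k=1: B_{2}/(2)! × [f^{(1)}(27) − f^{(1)}(2)] = 1/12 × (0.0370370 − 0.500000) = -0.0385802.
Running total after k=1: 64.5572.
k=2: B_{4}/(4)! × [f^{(3)}(27) − f^{(3)}(2)] = −1/720 × (0.000101611 − 0.250000) = 0.000347081.

S_2 ≈ 64.5576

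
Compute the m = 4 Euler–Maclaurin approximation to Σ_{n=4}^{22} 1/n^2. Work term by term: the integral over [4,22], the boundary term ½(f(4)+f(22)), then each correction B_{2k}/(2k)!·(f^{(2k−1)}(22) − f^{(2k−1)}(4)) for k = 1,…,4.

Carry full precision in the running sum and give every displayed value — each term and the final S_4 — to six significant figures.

The integral term ∫_4^22 1/x^2 dx = 0.204545.
½[f(4) + f(22)] = ½[0.0625000 + 0.00206612] = 0.0322831.
So far: 0.236829.
Order-1 term: 1/12 · (-0.000187829 − (-0.0312500)) = 0.00258851.
Partial sum through k=1: 0.239417.
Order-2 term: −1/720 · (-4.65691e-06 − (-0.0234375)) = -3.25456e-05.
Partial sum through k=2: 0.239384.
Order-3 term: 1/30240 · (-2.88651e-07 − (-0.0439453)) = 1.45321e-06.
Partial sum through k=3: 0.239386.
Order-4 term: −1/1209600 · (-3.33977e-08 − (-0.153809)) = -1.27157e-07.

S_4 ≈ 0.239386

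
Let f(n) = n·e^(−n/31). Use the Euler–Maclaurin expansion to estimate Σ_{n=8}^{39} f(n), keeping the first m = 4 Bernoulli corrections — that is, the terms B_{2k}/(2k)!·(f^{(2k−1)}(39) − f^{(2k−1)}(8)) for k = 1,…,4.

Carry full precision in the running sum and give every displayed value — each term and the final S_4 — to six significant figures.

S_4 ≈ 325.864

∫_8^39 x·e^(−x/31) dx evaluates to 317.286.
Boundary: ½(f(8) + f(39)) = ½(6.18036 + 11.0839) = 8.63215.
So far: 325.918.
Correction k=1: B_{2}/2! · (f^{(1)}(39) − f^{(1)}(8)) = 1/12 · (-0.0733429 − 0.573179) = -0.0538768.
Running total after k=1: 325.864.
Correction k=2: B_{4}/4! · (f^{(3)}(39) − f^{(3)}(8)) = −1/720 · (0.000515155 − 0.00220423) = 2.34594e-06.
Running total after k=2: 325.864.
Correction k=3: B_{6}/6! · (f^{(5)}(39) − f^{(5)}(8)) = 1/30240 · (1.15154e-06 − 3.96673e-06) = -9.30950e-11.
Running total after k=3: 325.864.
Correction k=4: B_{8}/8! · (f^{(7)}(39) − f^{(7)}(8)) = −1/1209600 · (1.83873e-09 − 5.86865e-09) = 3.33162e-15.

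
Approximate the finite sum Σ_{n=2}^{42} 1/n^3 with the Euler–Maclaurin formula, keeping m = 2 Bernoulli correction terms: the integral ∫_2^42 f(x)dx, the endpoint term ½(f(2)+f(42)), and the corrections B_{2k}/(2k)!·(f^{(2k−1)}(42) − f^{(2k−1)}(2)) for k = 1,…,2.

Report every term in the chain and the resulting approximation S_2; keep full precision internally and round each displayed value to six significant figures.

S_2 ≈ 0.201546

∫_2^42 1/x^3 dx evaluates to 0.124717.
Endpoint term: (f(2) + f(42))/2 = (0.125000 + 1.34975e-05)/2 = 0.0625067.
Running total after boundary: 0.187223.
Order-1 term: 1/12 · (-9.64104e-07 − (-0.187500)) = 0.0156249.
After k=1: 0.202848.
Order-2 term: −1/720 · (-1.09309e-08 − (-0.937500)) = -0.00130208.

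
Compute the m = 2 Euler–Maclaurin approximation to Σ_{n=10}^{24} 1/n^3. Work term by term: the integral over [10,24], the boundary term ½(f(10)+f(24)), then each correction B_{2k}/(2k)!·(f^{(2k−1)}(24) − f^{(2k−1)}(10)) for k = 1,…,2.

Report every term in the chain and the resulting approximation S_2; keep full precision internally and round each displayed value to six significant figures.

The integral term ∫_10^24 1/x^3 dx = 0.00413194.
Boundary: ½(f(10) + f(24)) = ½(0.00100000 + 7.23380e-05) = 0.000536169.
Integral + boundary = 0.00466811.
Correction k=1: B_{2}/2! · (f^{(1)}(24) − f^{(1)}(10)) = 1/12 · (-9.04225e-06 − (-0.000300000)) = 2.42465e-05.
Running total after k=1: 0.00469236.
Correction k=2: B_{4}/4! · (f^{(3)}(24) − f^{(3)}(10)) = −1/720 · (-3.13967e-07 − (-6.00000e-05)) = -8.28973e-08.

S_2 ≈ 0.00469228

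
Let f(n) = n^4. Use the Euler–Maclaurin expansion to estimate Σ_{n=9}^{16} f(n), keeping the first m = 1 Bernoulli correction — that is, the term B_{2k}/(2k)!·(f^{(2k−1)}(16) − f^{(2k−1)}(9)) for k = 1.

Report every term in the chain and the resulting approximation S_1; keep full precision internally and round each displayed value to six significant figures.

S_1 ≈ 235076

Integral: ∫_9^16 x^4 dx = 197905.
Boundary: ½(f(9) + f(16)) = ½(6561.00 + 65536.0) = 36048.5.
Running total after boundary: 233954.
Correction k=1: B_{2}/2! · (f^{(1)}(16) − f^{(1)}(9)) = 1/12 · (16384.0 − 2916.00) = 1122.33.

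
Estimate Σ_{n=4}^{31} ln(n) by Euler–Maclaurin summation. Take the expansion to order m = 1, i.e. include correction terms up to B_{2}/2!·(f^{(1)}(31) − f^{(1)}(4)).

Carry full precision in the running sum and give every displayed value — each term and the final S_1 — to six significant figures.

S_1 ≈ 76.3004

The integral term ∫_4^31 ln(x) dx = 73.9084.
½[f(4) + f(31)] = ½[1.38629 + 3.43399] = 2.41014.
Running total after boundary: 76.3186.
k=1: B_{2}/(2)! × [f^{(1)}(31) − f^{(1)}(4)] = 1/12 × (0.0322581 − 0.250000) = -0.0181452.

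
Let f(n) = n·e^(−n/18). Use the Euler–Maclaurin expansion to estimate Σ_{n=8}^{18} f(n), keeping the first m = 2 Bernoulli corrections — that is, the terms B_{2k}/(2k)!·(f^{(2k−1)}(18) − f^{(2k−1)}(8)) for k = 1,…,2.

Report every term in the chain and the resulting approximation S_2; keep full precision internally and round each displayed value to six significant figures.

∫_8^18 x·e^(−x/18) dx evaluates to 61.6865.
Boundary: ½(f(8) + f(18)) = ½(5.12944 + 6.62183) = 5.87564.
Integral + boundary = 67.5622.
Order-1 term: 1/12 · (0.00000 − 0.356211) = -0.0296843.
Running total after k=1: 67.5325.
Order-2 term: −1/720 · (0.00227086 − 0.00505732) = 3.87008e-06.

S_2 ≈ 67.5325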